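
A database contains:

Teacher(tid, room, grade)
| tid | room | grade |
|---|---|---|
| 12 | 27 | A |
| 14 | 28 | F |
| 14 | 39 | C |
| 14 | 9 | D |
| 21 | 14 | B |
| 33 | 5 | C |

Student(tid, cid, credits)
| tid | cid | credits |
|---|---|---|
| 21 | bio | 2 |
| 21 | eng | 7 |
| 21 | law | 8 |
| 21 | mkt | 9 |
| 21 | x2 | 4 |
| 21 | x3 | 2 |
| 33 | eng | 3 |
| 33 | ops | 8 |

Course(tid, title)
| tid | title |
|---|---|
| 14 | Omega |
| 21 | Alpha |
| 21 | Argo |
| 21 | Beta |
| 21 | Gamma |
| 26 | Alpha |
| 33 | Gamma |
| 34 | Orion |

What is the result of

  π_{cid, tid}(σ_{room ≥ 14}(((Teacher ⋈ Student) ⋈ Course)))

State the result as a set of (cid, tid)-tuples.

{(bio, 21), (eng, 21), (law, 21), (mkt, 21), (x2, 21), (x3, 21)}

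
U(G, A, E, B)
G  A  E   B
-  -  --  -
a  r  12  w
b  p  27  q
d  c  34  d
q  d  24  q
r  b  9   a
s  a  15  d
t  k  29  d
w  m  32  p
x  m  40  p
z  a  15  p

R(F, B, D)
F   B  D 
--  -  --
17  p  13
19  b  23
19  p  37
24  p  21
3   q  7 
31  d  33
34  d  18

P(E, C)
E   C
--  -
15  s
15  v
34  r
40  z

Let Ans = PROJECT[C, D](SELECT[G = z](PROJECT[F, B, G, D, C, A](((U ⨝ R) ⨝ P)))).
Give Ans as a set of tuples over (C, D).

U ⋈ R (natural join on B): {(b, p, 27, q, 3, 7), (d, c, 34, d, 31, 33), (d, c, 34, d, 34, 18), (q, d, 24, q, 3, 7), (s, a, 15, d, 31, 33), (s, a, 15, d, 34, 18), (t, k, 29, d, 31, 33), (t, k, 29, d, 34, 18), (w, m, 32, p, 17, 13), (w, m, 32, p, 19, 37), (w, m, 32, p, 24, 21), (x, m, 40, p, 17, 13), (x, m, 40, p, 19, 37), (x, m, 40, p, 24, 21), (z, a, 15, p, 17, 13), (z, a, 15, p, 19, 37), (z, a, 15, p, 24, 21)}
(U ⨝ R) ⋈ P (natural join on E): {(d, c, 34, d, 31, 33, r), (d, c, 34, d, 34, 18, r), (s, a, 15, d, 31, 33, s), (s, a, 15, d, 31, 33, v), (s, a, 15, d, 34, 18, s), (s, a, 15, d, 34, 18, v), (x, m, 40, p, 17, 13, z), (x, m, 40, p, 19, 37, z), (x, m, 40, p, 24, 21, z), (z, a, 15, p, 17, 13, s), (z, a, 15, p, 17, 13, v), (z, a, 15, p, 19, 37, s), (z, a, 15, p, 19, 37, v), (z, a, 15, p, 24, 21, s), (z, a, 15, p, 24, 21, v)}
Keep only column(s) F, B, G, D, C, A: {(17, p, x, 13, z, m), (17, p, z, 13, s, a), (17, p, z, 13, v, a), (19, p, x, 37, z, m), (19, p, z, 37, s, a), (19, p, z, 37, v, a), (24, p, x, 21, z, m), (24, p, z, 21, s, a), (24, p, z, 21, v, a), (31, d, d, 33, r, c), (31, d, s, 33, s, a), (31, d, s, 33, v, a), (34, d, d, 18, r, c), (34, d, s, 18, s, a), (34, d, s, 18, v, a)}
Selection G = z: {(17, p, z, 13, s, a), (17, p, z, 13, v, a), (19, p, z, 37, s, a), (19, p, z, 37, v, a), (24, p, z, 21, s, a), (24, p, z, 21, v, a)}
Keep only column(s) C, D: {(s, 13), (s, 21), (s, 37), (v, 13), (v, 21), (v, 37)}

{(s, 13), (s, 21), (s, 37), (v, 13), (v, 21), (v, 37)}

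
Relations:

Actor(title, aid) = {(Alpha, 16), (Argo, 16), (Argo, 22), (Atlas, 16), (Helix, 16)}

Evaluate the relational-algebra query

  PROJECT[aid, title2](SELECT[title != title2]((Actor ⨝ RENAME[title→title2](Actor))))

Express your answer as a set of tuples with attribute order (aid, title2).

{(16, Alpha), (16, Argo), (16, Atlas), (16, Helix)}

ρ[title→title2]: schema becomes (title2, aid); tuples unchanged.
Joining Actor and RENAME[title→title2](Actor) on aid yields {(Alpha, 16, Alpha), (Alpha, 16, Argo), (Alpha, 16, Atlas), (Alpha, 16, Helix), (Argo, 16, Alpha), (Argo, 16, Argo), (Argo, 16, Atlas), (Argo, 16, Helix), (Argo, 22, Argo), (Atlas, 16, Alpha), (Atlas, 16, Argo), (Atlas, 16, Atlas), (Atlas, 16, Helix), (Helix, 16, Alpha), (Helix, 16, Argo), (Helix, 16, Atlas), (Helix, 16, Helix)}.
σ[title != title2]: keep tuples satisfying title != title2 → {(Alpha, 16, Argo), (Alpha, 16, Atlas), (Alpha, 16, Helix), (Argo, 16, Alpha), (Argo, 16, Atlas), (Argo, 16, Helix), (Atlas, 16, Alpha), (Atlas, 16, Argo), (Atlas, 16, Helix), (Helix, 16, Alpha), (Helix, 16, Argo), (Helix, 16, Atlas)}
π_{aid, title2} gives {(16, Alpha), (16, Argo), (16, Atlas), (16, Helix)} (8 duplicate(s) eliminated).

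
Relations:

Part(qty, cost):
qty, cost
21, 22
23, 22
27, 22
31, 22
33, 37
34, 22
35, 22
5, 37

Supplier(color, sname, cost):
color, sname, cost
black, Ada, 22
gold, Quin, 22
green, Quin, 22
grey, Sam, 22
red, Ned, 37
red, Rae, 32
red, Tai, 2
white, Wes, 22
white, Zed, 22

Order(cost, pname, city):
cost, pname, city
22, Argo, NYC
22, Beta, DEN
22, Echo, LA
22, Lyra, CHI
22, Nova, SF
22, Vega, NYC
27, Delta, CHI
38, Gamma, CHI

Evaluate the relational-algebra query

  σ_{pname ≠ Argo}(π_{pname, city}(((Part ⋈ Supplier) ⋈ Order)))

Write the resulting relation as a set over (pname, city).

{(Beta, DEN), (Echo, LA), (Lyra, CHI), (Nova, SF), (Vega, NYC)}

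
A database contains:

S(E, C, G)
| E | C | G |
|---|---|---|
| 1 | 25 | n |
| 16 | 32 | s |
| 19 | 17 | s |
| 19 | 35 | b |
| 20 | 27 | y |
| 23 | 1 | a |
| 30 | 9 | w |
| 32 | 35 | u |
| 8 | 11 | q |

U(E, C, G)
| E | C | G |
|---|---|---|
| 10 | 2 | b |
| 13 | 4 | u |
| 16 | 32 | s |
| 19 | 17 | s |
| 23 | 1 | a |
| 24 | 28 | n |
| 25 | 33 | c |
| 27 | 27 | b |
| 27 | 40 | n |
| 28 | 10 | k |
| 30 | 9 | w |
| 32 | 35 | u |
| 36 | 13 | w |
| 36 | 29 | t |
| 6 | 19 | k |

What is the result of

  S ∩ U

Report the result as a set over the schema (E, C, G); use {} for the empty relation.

{(16, 32, s), (19, 17, s), (23, 1, a), (30, 9, w), (32, 35, u)}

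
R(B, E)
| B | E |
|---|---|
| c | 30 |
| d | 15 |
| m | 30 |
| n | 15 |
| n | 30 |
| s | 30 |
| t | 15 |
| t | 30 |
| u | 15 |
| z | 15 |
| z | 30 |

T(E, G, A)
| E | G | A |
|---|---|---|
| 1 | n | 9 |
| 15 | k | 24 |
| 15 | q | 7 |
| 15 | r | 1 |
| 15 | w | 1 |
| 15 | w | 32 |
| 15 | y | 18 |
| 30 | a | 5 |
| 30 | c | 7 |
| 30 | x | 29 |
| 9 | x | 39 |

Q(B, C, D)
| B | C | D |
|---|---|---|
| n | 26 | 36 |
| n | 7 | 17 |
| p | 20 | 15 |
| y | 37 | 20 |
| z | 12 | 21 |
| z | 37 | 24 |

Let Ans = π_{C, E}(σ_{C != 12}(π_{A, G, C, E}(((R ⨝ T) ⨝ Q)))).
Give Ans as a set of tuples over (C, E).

Joining R and T on E yields {(c, 30, a, 5), (c, 30, c, 7), (c, 30, x, 29), (d, 15, k, 24), (d, 15, q, 7), (d, 15, r, 1), (d, 15, w, 1), (d, 15, w, 32), (d, 15, y, 18), (m, 30, a, 5), (m, 30, c, 7), (m, 30, x, 29), (n, 15, k, 24), (n, 15, q, 7), (n, 15, r, 1), (n, 15, w, 1), (n, 15, w, 32), (n, 15, y, 18), (n, 30, a, 5), (n, 30, c, 7), (n, 30, x, 29), (s, 30, a, 5), (s, 30, c, 7), (s, 30, x, 29), (t, 15, k, 24), (t, 15, q, 7), (t, 15, r, 1), (t, 15, w, 1), (t, 15, w, 32), (t, 15, y, 18), (t, 30, a, 5), (t, 30, c, 7), (t, 30, x, 29), (u, 15, k, 24), (u, 15, q, 7), (u, 15, r, 1), (u, 15, w, 1), (u, 15, w, 32), (u, 15, y, 18), (z, 15, k, 24), (z, 15, q, 7), (z, 15, r, 1), (z, 15, w, 1), (z, 15, w, 32), (z, 15, y, 18), (z, 30, a, 5), (z, 30, c, 7), (z, 30, x, 29)}.
Joining (R ⨝ T) and Q on B yields {(n, 15, k, 24, 26, 36), (n, 15, k, 24, 7, 17), (n, 15, q, 7, 26, 36), (n, 15, q, 7, 7, 17), (n, 15, r, 1, 26, 36), (n, 15, r, 1, 7, 17), (n, 15, w, 1, 26, 36), (n, 15, w, 1, 7, 17), (n, 15, w, 32, 26, 36), (n, 15, w, 32, 7, 17), (n, 15, y, 18, 26, 36), (n, 15, y, 18, 7, 17), (n, 30, a, 5, 26, 36), (n, 30, a, 5, 7, 17), (n, 30, c, 7, 26, 36), (n, 30, c, 7, 7, 17), (n, 30, x, 29, 26, 36), (n, 30, x, 29, 7, 17), (z, 15, k, 24, 12, 21), (z, 15, k, 24, 37, 24), (z, 15, q, 7, 12, 21), (z, 15, q, 7, 37, 24), (z, 15, r, 1, 12, 21), (z, 15, r, 1, 37, 24), (z, 15, w, 1, 12, 21), (z, 15, w, 1, 37, 24), (z, 15, w, 32, 12, 21), (z, 15, w, 32, 37, 24), (z, 15, y, 18, 12, 21), (z, 15, y, 18, 37, 24), (z, 30, a, 5, 12, 21), (z, 30, a, 5, 37, 24), (z, 30, c, 7, 12, 21), (z, 30, c, 7, 37, 24), (z, 30, x, 29, 12, 21), (z, 30, x, 29, 37, 24)}.
π_{A, G, C, E} gives {(1, r, 12, 15), (1, r, 26, 15), (1, r, 37, 15), (1, r, 7, 15), (1, w, 12, 15), (1, w, 26, 15), (1, w, 37, 15), (1, w, 7, 15), (18, y, 12, 15), (18, y, 26, 15), (18, y, 37, 15), (18, y, 7, 15), (24, k, 12, 15), (24, k, 26, 15), (24, k, 37, 15), (24, k, 7, 15), (29, x, 12, 30), (29, x, 26, 30), (29, x, 37, 30), (29, x, 7, 30), (32, w, 12, 15), (32, w, 26, 15), (32, w, 37, 15), (32, w, 7, 15), (5, a, 12, 30), (5, a, 26, 30), (5, a, 37, 30), (5, a, 7, 30), (7, c, 12, 30), (7, c, 26, 30), (7, c, 37, 30), (7, c, 7, 30), (7, q, 12, 15), (7, q, 26, 15), (7, q, 37, 15), (7, q, 7, 15)}.
Selection C != 12: {(1, r, 26, 15), (1, r, 37, 15), (1, r, 7, 15), (1, w, 26, 15), (1, w, 37, 15), (1, w, 7, 15), (18, y, 26, 15), (18, y, 37, 15), (18, y, 7, 15), (24, k, 26, 15), (24, k, 37, 15), (24, k, 7, 15), (29, x, 26, 30), (29, x, 37, 30), (29, x, 7, 30), (32, w, 26, 15), (32, w, 37, 15), (32, w, 7, 15), (5, a, 26, 30), (5, a, 37, 30), (5, a, 7, 30), (7, c, 26, 30), (7, c, 37, 30), (7, c, 7, 30), (7, q, 26, 15), (7, q, 37, 15), (7, q, 7, 15)}
π_{C, E} gives {(26, 15), (26, 30), (37, 15), (37, 30), (7, 15), (7, 30)} (21 duplicate(s) eliminated).

{(26, 15), (26, 30), (37, 15), (37, 30), (7, 15), (7, 30)}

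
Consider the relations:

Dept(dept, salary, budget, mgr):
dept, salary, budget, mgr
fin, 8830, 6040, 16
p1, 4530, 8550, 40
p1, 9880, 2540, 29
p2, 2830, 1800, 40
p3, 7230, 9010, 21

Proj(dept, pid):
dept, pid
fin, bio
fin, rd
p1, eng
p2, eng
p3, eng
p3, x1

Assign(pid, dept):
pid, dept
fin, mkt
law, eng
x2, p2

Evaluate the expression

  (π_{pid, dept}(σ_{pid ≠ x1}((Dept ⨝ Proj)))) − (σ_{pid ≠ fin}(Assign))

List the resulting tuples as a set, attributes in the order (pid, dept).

{(bio, fin), (eng, p1), (eng, p2), (eng, p3), (rd, fin)}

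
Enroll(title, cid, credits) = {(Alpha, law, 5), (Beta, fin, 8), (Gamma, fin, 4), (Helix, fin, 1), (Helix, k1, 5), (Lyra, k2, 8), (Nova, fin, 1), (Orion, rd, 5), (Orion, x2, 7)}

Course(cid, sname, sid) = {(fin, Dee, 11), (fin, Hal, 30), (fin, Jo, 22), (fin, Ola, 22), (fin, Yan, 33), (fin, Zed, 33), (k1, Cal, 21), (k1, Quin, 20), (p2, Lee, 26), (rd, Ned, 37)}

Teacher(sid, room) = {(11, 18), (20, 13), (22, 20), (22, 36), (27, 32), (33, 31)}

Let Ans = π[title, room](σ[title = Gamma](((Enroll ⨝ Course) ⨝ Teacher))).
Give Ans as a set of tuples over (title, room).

{(Gamma, 18), (Gamma, 20), (Gamma, 31), (Gamma, 36)}

Enroll ⋈ Course (natural join on cid): {(Beta, fin, 8, Dee, 11), (Beta, fin, 8, Hal, 30), (Beta, fin, 8, Jo, 22), (Beta, fin, 8, Ola, 22), (Beta, fin, 8, Yan, 33), (Beta, fin, 8, Zed, 33), (Gamma, fin, 4, Dee, 11), (Gamma, fin, 4, Hal, 30), (Gamma, fin, 4, Jo, 22), (Gamma, fin, 4, Ola, 22), (Gamma, fin, 4, Yan, 33), (Gamma, fin, 4, Zed, 33), (Helix, fin, 1, Dee, 11), (Helix, fin, 1, Hal, 30), (Helix, fin, 1, Jo, 22), (Helix, fin, 1, Ola, 22), (Helix, fin, 1, Yan, 33), (Helix, fin, 1, Zed, 33), (Helix, k1, 5, Cal, 21), (Helix, k1, 5, Quin, 20), (Nova, fin, 1, Dee, 11), (Nova, fin, 1, Hal, 30), (Nova, fin, 1, Jo, 22), (Nova, fin, 1, Ola, 22), (Nova, fin, 1, Yan, 33), (Nova, fin, 1, Zed, 33), (Orion, rd, 5, Ned, 37)}
(Enroll ⨝ Course) ⋈ Teacher (natural join on sid): {(Beta, fin, 8, Dee, 11, 18), (Beta, fin, 8, Jo, 22, 20), (Beta, fin, 8, Jo, 22, 36), (Beta, fin, 8, Ola, 22, 20), (Beta, fin, 8, Ola, 22, 36), (Beta, fin, 8, Yan, 33, 31), (Beta, fin, 8, Zed, 33, 31), (Gamma, fin, 4, Dee, 11, 18), (Gamma, fin, 4, Jo, 22, 20), (Gamma, fin, 4, Jo, 22, 36), (Gamma, fin, 4, Ola, 22, 20), (Gamma, fin, 4, Ola, 22, 36), (Gamma, fin, 4, Yan, 33, 31), (Gamma, fin, 4, Zed, 33, 31), (Helix, fin, 1, Dee, 11, 18), (Helix, fin, 1, Jo, 22, 20), (Helix, fin, 1, Jo, 22, 36), (Helix, fin, 1, Ola, 22, 20), (Helix, fin, 1, Ola, 22, 36), (Helix, fin, 1, Yan, 33, 31), (Helix, fin, 1, Zed, 33, 31), (Helix, k1, 5, Quin, 20, 13), (Nova, fin, 1, Dee, 11, 18), (Nova, fin, 1, Jo, 22, 20), (Nova, fin, 1, Jo, 22, 36), (Nova, fin, 1, Ola, 22, 20), (Nova, fin, 1, Ola, 22, 36), (Nova, fin, 1, Yan, 33, 31), (Nova, fin, 1, Zed, 33, 31)}
Selection title = Gamma: {(Gamma, fin, 4, Dee, 11, 18), (Gamma, fin, 4, Jo, 22, 20), (Gamma, fin, 4, Jo, 22, 36), (Gamma, fin, 4, Ola, 22, 20), (Gamma, fin, 4, Ola, 22, 36), (Gamma, fin, 4, Yan, 33, 31), (Gamma, fin, 4, Zed, 33, 31)}
Keep only column(s) title, room (3 duplicate(s) eliminated): {(Gamma, 18), (Gamma, 20), (Gamma, 31), (Gamma, 36)}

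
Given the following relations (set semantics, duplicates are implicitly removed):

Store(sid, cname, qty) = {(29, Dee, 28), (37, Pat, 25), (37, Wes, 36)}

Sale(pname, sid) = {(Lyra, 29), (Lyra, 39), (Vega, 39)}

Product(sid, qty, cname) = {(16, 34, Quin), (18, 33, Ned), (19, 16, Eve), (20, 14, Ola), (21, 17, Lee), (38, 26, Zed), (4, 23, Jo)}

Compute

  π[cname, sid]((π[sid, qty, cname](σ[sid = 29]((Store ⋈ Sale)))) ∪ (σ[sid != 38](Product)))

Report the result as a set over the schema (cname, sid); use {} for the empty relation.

{(Dee, 29), (Eve, 19), (Jo, 4), (Lee, 21), (Ned, 18), (Ola, 20), (Quin, 16)}

Store ⋈ Sale (natural join on sid): {(29, Dee, 28, Lyra)}
Selection sid = 29: {(29, Dee, 28, Lyra)}
π[sid, qty, cname]: project onto (sid, qty, cname) → {(29, 28, Dee)}
Selection sid != 38: {(16, 34, Quin), (18, 33, Ned), (19, 16, Eve), (20, 14, Ola), (21, 17, Lee), (4, 23, Jo)}
Union: {(29, 28, Dee)} with {(16, 34, Quin), (18, 33, Ned), (19, 16, Eve), (20, 14, Ola), (21, 17, Lee), (4, 23, Jo)} → {(16, 34, Quin), (18, 33, Ned), (19, 16, Eve), (20, 14, Ola), (21, 17, Lee), (29, 28, Dee), (4, 23, Jo)}
π[cname, sid]: project onto (cname, sid) → {(Dee, 29), (Eve, 19), (Jo, 4), (Lee, 21), (Ned, 18), (Ola, 20), (Quin, 16)}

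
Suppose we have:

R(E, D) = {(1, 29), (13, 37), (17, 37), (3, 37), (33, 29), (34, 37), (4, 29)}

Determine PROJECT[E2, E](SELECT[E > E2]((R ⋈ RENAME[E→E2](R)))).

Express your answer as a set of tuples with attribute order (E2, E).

{(1, 33), (1, 4), (13, 17), (13, 34), (17, 34), (3, 13), (3, 17), (3, 34), (4, 33)}

ρ[E→E2]: schema becomes (E2, D); tuples unchanged.
R ⋈ RENAME[E→E2](R) (natural join on D): {(1, 29, 1), (1, 29, 33), (1, 29, 4), (13, 37, 13), (13, 37, 17), (13, 37, 3), (13, 37, 34), (17, 37, 13), (17, 37, 17), (17, 37, 3), (17, 37, 34), (3, 37, 13), (3, 37, 17), (3, 37, 3), (3, 37, 34), (33, 29, 1), (33, 29, 33), (33, 29, 4), (34, 37, 13), (34, 37, 17), (34, 37, 3), (34, 37, 34), (4, 29, 1), (4, 29, 33), (4, 29, 4)}
Selection E > E2: {(13, 37, 3), (17, 37, 13), (17, 37, 3), (33, 29, 1), (33, 29, 4), (34, 37, 13), (34, 37, 17), (34, 37, 3), (4, 29, 1)}
Projecting to E2, E: {(1, 33), (1, 4), (13, 17), (13, 34), (17, 34), (3, 13), (3, 17), (3, 34), (4, 33)}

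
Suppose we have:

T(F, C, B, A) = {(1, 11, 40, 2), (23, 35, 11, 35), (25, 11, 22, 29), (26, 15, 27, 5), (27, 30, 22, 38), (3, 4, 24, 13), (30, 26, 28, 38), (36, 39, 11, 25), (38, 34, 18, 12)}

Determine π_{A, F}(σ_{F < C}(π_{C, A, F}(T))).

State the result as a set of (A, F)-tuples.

Projecting to C, A, F: {(11, 2, 1), (11, 29, 25), (15, 5, 26), (26, 38, 30), (30, 38, 27), (34, 12, 38), (35, 35, 23), (39, 25, 36), (4, 13, 3)}
Filtering on F < C leaves {(11, 2, 1), (30, 38, 27), (35, 35, 23), (39, 25, 36), (4, 13, 3)}.
Projecting to A, F: {(13, 3), (2, 1), (25, 36), (35, 23), (38, 27)}

{(13, 3), (2, 1), (25, 36), (35, 23), (38, 27)}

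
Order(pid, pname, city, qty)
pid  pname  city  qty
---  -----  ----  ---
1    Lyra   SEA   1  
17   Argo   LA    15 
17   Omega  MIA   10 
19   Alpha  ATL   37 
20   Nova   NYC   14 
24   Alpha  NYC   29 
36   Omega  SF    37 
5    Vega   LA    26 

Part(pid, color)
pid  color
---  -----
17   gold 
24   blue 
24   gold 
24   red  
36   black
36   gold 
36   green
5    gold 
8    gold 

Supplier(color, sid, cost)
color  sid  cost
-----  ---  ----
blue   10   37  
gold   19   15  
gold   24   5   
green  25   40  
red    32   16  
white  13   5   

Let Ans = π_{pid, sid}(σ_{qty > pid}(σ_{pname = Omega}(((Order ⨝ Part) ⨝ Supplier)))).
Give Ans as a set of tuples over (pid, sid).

{(36, 19), (36, 24), (36, 25)}

Natural join on pid: {(17, Argo, LA, 15, gold), (17, Omega, MIA, 10, gold), (24, Alpha, NYC, 29, blue), (24, Alpha, NYC, 29, gold), (24, Alpha, NYC, 29, red), (36, Omega, SF, 37, black), (36, Omega, SF, 37, gold), (36, Omega, SF, 37, green), (5, Vega, LA, 26, gold)}
Natural join on color: {(17, Argo, LA, 15, gold, 19, 15), (17, Argo, LA, 15, gold, 24, 5), (17, Omega, MIA, 10, gold, 19, 15), (17, Omega, MIA, 10, gold, 24, 5), (24, Alpha, NYC, 29, blue, 10, 37), (24, Alpha, NYC, 29, gold, 19, 15), (24, Alpha, NYC, 29, gold, 24, 5), (24, Alpha, NYC, 29, red, 32, 16), (36, Omega, SF, 37, gold, 19, 15), (36, Omega, SF, 37, gold, 24, 5), (36, Omega, SF, 37, green, 25, 40), (5, Vega, LA, 26, gold, 19, 15), (5, Vega, LA, 26, gold, 24, 5)}
σ[pname = Omega]: keep tuples satisfying pname = Omega → {(17, Omega, MIA, 10, gold, 19, 15), (17, Omega, MIA, 10, gold, 24, 5), (36, Omega, SF, 37, gold, 19, 15), (36, Omega, SF, 37, gold, 24, 5), (36, Omega, SF, 37, green, 25, 40)}
σ[qty > pid]: keep tuples satisfying qty > pid → {(36, Omega, SF, 37, gold, 19, 15), (36, Omega, SF, 37, gold, 24, 5), (36, Omega, SF, 37, green, 25, 40)}
Projecting to pid, sid: {(36, 19), (36, 24), (36, 25)}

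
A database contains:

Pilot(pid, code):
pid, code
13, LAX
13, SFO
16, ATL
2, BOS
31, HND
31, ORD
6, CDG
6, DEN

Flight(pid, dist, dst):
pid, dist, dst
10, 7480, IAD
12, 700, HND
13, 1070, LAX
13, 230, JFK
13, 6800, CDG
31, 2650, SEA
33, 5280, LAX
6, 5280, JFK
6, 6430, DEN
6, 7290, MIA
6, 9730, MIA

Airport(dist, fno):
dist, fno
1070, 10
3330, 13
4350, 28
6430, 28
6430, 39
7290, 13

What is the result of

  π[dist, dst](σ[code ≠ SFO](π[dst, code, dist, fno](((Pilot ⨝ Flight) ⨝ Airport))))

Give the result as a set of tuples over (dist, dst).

{(1070, LAX), (6430, DEN), (7290, MIA)}

Joining Pilot and Flight on pid yields {(13, LAX, 1070, LAX), (13, LAX, 230, JFK), (13, LAX, 6800, CDG), (13, SFO, 1070, LAX), (13, SFO, 230, JFK), (13, SFO, 6800, CDG), (31, HND, 2650, SEA), (31, ORD, 2650, SEA), (6, CDG, 5280, JFK), (6, CDG, 6430, DEN), (6, CDG, 7290, MIA), (6, CDG, 9730, MIA), (6, DEN, 5280, JFK), (6, DEN, 6430, DEN), (6, DEN, 7290, MIA), (6, DEN, 9730, MIA)}.
Joining (Pilot ⨝ Flight) and Airport on dist yields {(13, LAX, 1070, LAX, 10), (13, SFO, 1070, LAX, 10), (6, CDG, 6430, DEN, 28), (6, CDG, 6430, DEN, 39), (6, CDG, 7290, MIA, 13), (6, DEN, 6430, DEN, 28), (6, DEN, 6430, DEN, 39), (6, DEN, 7290, MIA, 13)}.
π[dst, code, dist, fno]: project onto (dst, code, dist, fno) → {(DEN, CDG, 6430, 28), (DEN, CDG, 6430, 39), (DEN, DEN, 6430, 28), (DEN, DEN, 6430, 39), (LAX, LAX, 1070, 10), (LAX, SFO, 1070, 10), (MIA, CDG, 7290, 13), (MIA, DEN, 7290, 13)}
Apply σ_{code ≠ SFO}; surviving tuples: {(DEN, CDG, 6430, 28), (DEN, CDG, 6430, 39), (DEN, DEN, 6430, 28), (DEN, DEN, 6430, 39), (LAX, LAX, 1070, 10), (MIA, CDG, 7290, 13), (MIA, DEN, 7290, 13)}
π[dist, dst]: project onto (dist, dst) (4 duplicate(s) eliminated) → {(1070, LAX), (6430, DEN), (7290, MIA)}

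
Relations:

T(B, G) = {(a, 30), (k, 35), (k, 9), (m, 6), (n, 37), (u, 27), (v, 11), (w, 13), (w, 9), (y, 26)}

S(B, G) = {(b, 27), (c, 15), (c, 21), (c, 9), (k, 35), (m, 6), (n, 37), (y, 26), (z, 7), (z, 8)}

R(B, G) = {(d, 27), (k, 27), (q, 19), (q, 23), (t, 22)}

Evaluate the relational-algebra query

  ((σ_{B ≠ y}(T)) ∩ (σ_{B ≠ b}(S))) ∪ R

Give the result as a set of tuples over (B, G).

Filtering on B ≠ y leaves {(a, 30), (k, 35), (k, 9), (m, 6), (n, 37), (u, 27), (v, 11), (w, 13), (w, 9)}.
Filtering on B ≠ b leaves {(c, 15), (c, 21), (c, 9), (k, 35), (m, 6), (n, 37), (y, 26), (z, 7), (z, 8)}.
Set intersection of the two operands is {(k, 35), (m, 6), (n, 37)}.
Set union of the two operands is {(d, 27), (k, 27), (k, 35), (m, 6), (n, 37), (q, 19), (q, 23), (t, 22)}.

{(d, 27), (k, 27), (k, 35), (m, 6), (n, 37), (q, 19), (q, 23), (t, 22)}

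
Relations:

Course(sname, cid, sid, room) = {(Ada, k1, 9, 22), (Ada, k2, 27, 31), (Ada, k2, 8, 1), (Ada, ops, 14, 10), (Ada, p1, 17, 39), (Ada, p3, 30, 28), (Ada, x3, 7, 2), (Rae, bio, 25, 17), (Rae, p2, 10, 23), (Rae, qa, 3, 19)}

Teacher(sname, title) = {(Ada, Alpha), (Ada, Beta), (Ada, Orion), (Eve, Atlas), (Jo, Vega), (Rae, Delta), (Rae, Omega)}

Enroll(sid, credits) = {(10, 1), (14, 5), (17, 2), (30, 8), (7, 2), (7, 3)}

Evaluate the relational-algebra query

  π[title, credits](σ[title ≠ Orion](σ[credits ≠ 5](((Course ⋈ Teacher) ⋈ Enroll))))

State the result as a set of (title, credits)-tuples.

Natural join on sname: {(Ada, k1, 9, 22, Alpha), (Ada, k1, 9, 22, Beta), (Ada, k1, 9, 22, Orion), (Ada, k2, 27, 31, Alpha), (Ada, k2, 27, 31, Beta), (Ada, k2, 27, 31, Orion), (Ada, k2, 8, 1, Alpha), (Ada, k2, 8, 1, Beta), (Ada, k2, 8, 1, Orion), (Ada, ops, 14, 10, Alpha), (Ada, ops, 14, 10, Beta), (Ada, ops, 14, 10, Orion), (Ada, p1, 17, 39, Alpha), (Ada, p1, 17, 39, Beta), (Ada, p1, 17, 39, Orion), (Ada, p3, 30, 28, Alpha), (Ada, p3, 30, 28, Beta), (Ada, p3, 30, 28, Orion), (Ada, x3, 7, 2, Alpha), (Ada, x3, 7, 2, Beta), (Ada, x3, 7, 2, Orion), (Rae, bio, 25, 17, Delta), (Rae, bio, 25, 17, Omega), (Rae, p2, 10, 23, Delta), (Rae, p2, 10, 23, Omega), (Rae, qa, 3, 19, Delta), (Rae, qa, 3, 19, Omega)}
Natural join on sid: {(Ada, ops, 14, 10, Alpha, 5), (Ada, ops, 14, 10, Beta, 5), (Ada, ops, 14, 10, Orion, 5), (Ada, p1, 17, 39, Alpha, 2), (Ada, p1, 17, 39, Beta, 2), (Ada, p1, 17, 39, Orion, 2), (Ada, p3, 30, 28, Alpha, 8), (Ada, p3, 30, 28, Beta, 8), (Ada, p3, 30, 28, Orion, 8), (Ada, x3, 7, 2, Alpha, 2), (Ada, x3, 7, 2, Alpha, 3), (Ada, x3, 7, 2, Beta, 2), (Ada, x3, 7, 2, Beta, 3), (Ada, x3, 7, 2, Orion, 2), (Ada, x3, 7, 2, Orion, 3), (Rae, p2, 10, 23, Delta, 1), (Rae, p2, 10, 23, Omega, 1)}
Apply σ_{credits ≠ 5}; surviving tuples: {(Ada, p1, 17, 39, Alpha, 2), (Ada, p1, 17, 39, Beta, 2), (Ada, p1, 17, 39, Orion, 2), (Ada, p3, 30, 28, Alpha, 8), (Ada, p3, 30, 28, Beta, 8), (Ada, p3, 30, 28, Orion, 8), (Ada, x3, 7, 2, Alpha, 2), (Ada, x3, 7, 2, Alpha, 3), (Ada, x3, 7, 2, Beta, 2), (Ada, x3, 7, 2, Beta, 3), (Ada, x3, 7, 2, Orion, 2), (Ada, x3, 7, 2, Orion, 3), (Rae, p2, 10, 23, Delta, 1), (Rae, p2, 10, 23, Omega, 1)}
Apply σ_{title ≠ Orion}; surviving tuples: {(Ada, p1, 17, 39, Alpha, 2), (Ada, p1, 17, 39, Beta, 2), (Ada, p3, 30, 28, Alpha, 8), (Ada, p3, 30, 28, Beta, 8), (Ada, x3, 7, 2, Alpha, 2), (Ada, x3, 7, 2, Alpha, 3), (Ada, x3, 7, 2, Beta, 2), (Ada, x3, 7, 2, Beta, 3), (Rae, p2, 10, 23, Delta, 1), (Rae, p2, 10, 23, Omega, 1)}
Projecting to title, credits (2 duplicate(s) eliminated): {(Alpha, 2), (Alpha, 3), (Alpha, 8), (Beta, 2), (Beta, 3), (Beta, 8), (Delta, 1), (Omega, 1)}

{(Alpha, 2), (Alpha, 3), (Alpha, 8), (Beta, 2), (Beta, 3), (Beta, 8), (Delta, 1), (Omega, 1)}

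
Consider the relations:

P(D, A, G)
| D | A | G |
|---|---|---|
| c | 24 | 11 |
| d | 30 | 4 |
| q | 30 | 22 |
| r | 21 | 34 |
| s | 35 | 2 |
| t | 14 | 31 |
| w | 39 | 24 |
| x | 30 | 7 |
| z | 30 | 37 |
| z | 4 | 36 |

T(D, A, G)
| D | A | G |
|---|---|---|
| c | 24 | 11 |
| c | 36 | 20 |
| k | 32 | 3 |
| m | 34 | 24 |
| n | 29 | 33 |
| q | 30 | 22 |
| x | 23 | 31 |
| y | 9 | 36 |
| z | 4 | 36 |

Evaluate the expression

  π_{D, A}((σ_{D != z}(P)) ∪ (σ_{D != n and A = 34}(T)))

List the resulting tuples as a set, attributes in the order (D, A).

Apply σ_{D != z}; surviving tuples: {(c, 24, 11), (d, 30, 4), (q, 30, 22), (r, 21, 34), (s, 35, 2), (t, 14, 31), (w, 39, 24), (x, 30, 7)}
Apply σ_{D != n and A = 34}; surviving tuples: {(m, 34, 24)}
Set union of the two operands is {(c, 24, 11), (d, 30, 4), (m, 34, 24), (q, 30, 22), (r, 21, 34), (s, 35, 2), (t, 14, 31), (w, 39, 24), (x, 30, 7)}.
Keep only column(s) D, A: {(c, 24), (d, 30), (m, 34), (q, 30), (r, 21), (s, 35), (t, 14), (w, 39), (x, 30)}

{(c, 24), (d, 30), (m, 34), (q, 30), (r, 21), (s, 35), (t, 14), (w, 39), (x, 30)}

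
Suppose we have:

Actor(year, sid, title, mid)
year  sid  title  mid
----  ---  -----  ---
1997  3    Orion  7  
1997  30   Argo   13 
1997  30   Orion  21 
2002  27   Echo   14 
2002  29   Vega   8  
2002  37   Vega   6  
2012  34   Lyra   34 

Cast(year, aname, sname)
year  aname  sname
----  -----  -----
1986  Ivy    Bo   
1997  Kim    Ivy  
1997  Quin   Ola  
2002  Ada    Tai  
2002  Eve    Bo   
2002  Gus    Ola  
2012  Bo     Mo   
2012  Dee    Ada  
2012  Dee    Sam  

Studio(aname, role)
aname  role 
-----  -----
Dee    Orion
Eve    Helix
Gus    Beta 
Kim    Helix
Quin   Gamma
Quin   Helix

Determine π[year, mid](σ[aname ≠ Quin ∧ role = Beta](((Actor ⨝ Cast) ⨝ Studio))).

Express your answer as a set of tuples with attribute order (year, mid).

{(2002, 14), (2002, 6), (2002, 8)}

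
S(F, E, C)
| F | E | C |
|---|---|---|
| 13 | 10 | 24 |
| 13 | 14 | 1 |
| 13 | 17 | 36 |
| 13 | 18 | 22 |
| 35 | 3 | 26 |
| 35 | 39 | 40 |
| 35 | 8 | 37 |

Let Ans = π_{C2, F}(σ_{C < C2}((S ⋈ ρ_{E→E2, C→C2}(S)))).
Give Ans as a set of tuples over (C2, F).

{(22, 13), (24, 13), (36, 13), (37, 35), (40, 35)}

ρ[E→E2, C→C2]: schema becomes (F, E2, C2); tuples unchanged.
Natural join on F: {(13, 10, 24, 10, 24), (13, 10, 24, 14, 1), (13, 10, 24, 17, 36), (13, 10, 24, 18, 22), (13, 14, 1, 10, 24), (13, 14, 1, 14, 1), (13, 14, 1, 17, 36), (13, 14, 1, 18, 22), (13, 17, 36, 10, 24), (13, 17, 36, 14, 1), (13, 17, 36, 17, 36), (13, 17, 36, 18, 22), (13, 18, 22, 10, 24), (13, 18, 22, 14, 1), (13, 18, 22, 17, 36), (13, 18, 22, 18, 22), (35, 3, 26, 3, 26), (35, 3, 26, 39, 40), (35, 3, 26, 8, 37), (35, 39, 40, 3, 26), (35, 39, 40, 39, 40), (35, 39, 40, 8, 37), (35, 8, 37, 3, 26), (35, 8, 37, 39, 40), (35, 8, 37, 8, 37)}
Selection C < C2: {(13, 10, 24, 17, 36), (13, 14, 1, 10, 24), (13, 14, 1, 17, 36), (13, 14, 1, 18, 22), (13, 18, 22, 10, 24), (13, 18, 22, 17, 36), (35, 3, 26, 39, 40), (35, 3, 26, 8, 37), (35, 8, 37, 39, 40)}
Keep only column(s) C2, F (4 duplicate(s) eliminated): {(22, 13), (24, 13), (36, 13), (37, 35), (40, 35)}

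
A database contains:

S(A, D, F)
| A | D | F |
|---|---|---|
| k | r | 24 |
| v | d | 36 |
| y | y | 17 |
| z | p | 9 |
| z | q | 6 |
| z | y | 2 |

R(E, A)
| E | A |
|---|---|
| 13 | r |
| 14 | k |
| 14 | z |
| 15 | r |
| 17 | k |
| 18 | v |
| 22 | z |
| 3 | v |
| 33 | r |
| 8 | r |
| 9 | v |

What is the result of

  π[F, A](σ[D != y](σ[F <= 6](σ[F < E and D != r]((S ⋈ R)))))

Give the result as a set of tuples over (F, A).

S ⋈ R (natural join on A): {(k, r, 24, 14), (k, r, 24, 17), (v, d, 36, 18), (v, d, 36, 3), (v, d, 36, 9), (z, p, 9, 14), (z, p, 9, 22), (z, q, 6, 14), (z, q, 6, 22), (z, y, 2, 14), (z, y, 2, 22)}
Apply σ_{F < E and D != r}; surviving tuples: {(z, p, 9, 14), (z, p, 9, 22), (z, q, 6, 14), (z, q, 6, 22), (z, y, 2, 14), (z, y, 2, 22)}
Apply σ_{F <= 6}; surviving tuples: {(z, q, 6, 14), (z, q, 6, 22), (z, y, 2, 14), (z, y, 2, 22)}
Apply σ_{D != y}; surviving tuples: {(z, q, 6, 14), (z, q, 6, 22)}
Keep only column(s) F, A (1 duplicate(s) eliminated): {(6, z)}

{(6, z)}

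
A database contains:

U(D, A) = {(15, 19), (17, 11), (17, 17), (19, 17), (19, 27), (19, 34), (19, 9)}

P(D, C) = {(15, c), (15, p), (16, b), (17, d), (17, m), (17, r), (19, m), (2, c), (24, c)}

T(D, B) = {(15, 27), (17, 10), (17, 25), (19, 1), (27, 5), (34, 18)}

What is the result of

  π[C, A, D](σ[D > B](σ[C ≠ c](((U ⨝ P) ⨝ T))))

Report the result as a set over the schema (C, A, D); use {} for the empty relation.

Joining U and P on D yields {(15, 19, c), (15, 19, p), (17, 11, d), (17, 11, m), (17, 11, r), (17, 17, d), (17, 17, m), (17, 17, r), (19, 17, m), (19, 27, m), (19, 34, m), (19, 9, m)}.
Joining (U ⨝ P) and T on D yields {(15, 19, c, 27), (15, 19, p, 27), (17, 11, d, 10), (17, 11, d, 25), (17, 11, m, 10), (17, 11, m, 25), (17, 11, r, 10), (17, 11, r, 25), (17, 17, d, 10), (17, 17, d, 25), (17, 17, m, 10), (17, 17, m, 25), (17, 17, r, 10), (17, 17, r, 25), (19, 17, m, 1), (19, 27, m, 1), (19, 34, m, 1), (19, 9, m, 1)}.
Apply σ_{C ≠ c}; surviving tuples: {(15, 19, p, 27), (17, 11, d, 10), (17, 11, d, 25), (17, 11, m, 10), (17, 11, m, 25), (17, 11, r, 10), (17, 11, r, 25), (17, 17, d, 10), (17, 17, d, 25), (17, 17, m, 10), (17, 17, m, 25), (17, 17, r, 10), (17, 17, r, 25), (19, 17, m, 1), (19, 27, m, 1), (19, 34, m, 1), (19, 9, m, 1)}
Apply σ_{D > B}; surviving tuples: {(17, 11, d, 10), (17, 11, m, 10), (17, 11, r, 10), (17, 17, d, 10), (17, 17, m, 10), (17, 17, r, 10), (19, 17, m, 1), (19, 27, m, 1), (19, 34, m, 1), (19, 9, m, 1)}
π[C, A, D]: project onto (C, A, D) → {(d, 11, 17), (d, 17, 17), (m, 11, 17), (m, 17, 17), (m, 17, 19), (m, 27, 19), (m, 34, 19), (m, 9, 19), (r, 11, 17), (r, 17, 17)}

{(d, 11, 17), (d, 17, 17), (m, 11, 17), (m, 17, 17), (m, 17, 19), (m, 27, 19), (m, 34, 19), (m, 9, 19), (r, 11, 17), (r, 17, 17)}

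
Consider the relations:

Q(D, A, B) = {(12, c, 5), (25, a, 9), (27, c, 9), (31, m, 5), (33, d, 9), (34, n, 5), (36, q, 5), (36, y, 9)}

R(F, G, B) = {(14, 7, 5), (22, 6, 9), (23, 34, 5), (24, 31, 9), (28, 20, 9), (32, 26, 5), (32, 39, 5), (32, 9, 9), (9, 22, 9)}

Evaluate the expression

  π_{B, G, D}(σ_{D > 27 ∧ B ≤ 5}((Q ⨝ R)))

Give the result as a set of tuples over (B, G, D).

{(5, 26, 31), (5, 26, 34), (5, 26, 36), (5, 34, 31), (5, 34, 34), (5, 34, 36), (5, 39, 31), (5, 39, 34), (5, 39, 36), (5, 7, 31), (5, 7, 34), (5, 7, 36)}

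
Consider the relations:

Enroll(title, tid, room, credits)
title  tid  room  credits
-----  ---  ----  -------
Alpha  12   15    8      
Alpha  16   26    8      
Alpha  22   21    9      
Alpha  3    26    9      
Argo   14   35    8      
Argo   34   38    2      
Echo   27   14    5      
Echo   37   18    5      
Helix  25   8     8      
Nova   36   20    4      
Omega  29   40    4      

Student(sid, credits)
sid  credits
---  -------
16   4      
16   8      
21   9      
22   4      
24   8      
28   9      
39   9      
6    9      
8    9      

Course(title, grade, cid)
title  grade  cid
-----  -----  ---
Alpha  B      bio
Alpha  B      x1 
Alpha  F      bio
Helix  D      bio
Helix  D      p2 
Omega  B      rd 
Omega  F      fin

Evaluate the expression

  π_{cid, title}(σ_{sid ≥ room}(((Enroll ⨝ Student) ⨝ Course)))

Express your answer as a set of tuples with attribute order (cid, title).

Joining Enroll and Student on credits yields {(Alpha, 12, 15, 8, 16), (Alpha, 12, 15, 8, 24), (Alpha, 16, 26, 8, 16), (Alpha, 16, 26, 8, 24), (Alpha, 22, 21, 9, 21), (Alpha, 22, 21, 9, 28), (Alpha, 22, 21, 9, 39), (Alpha, 22, 21, 9, 6), (Alpha, 22, 21, 9, 8), (Alpha, 3, 26, 9, 21), (Alpha, 3, 26, 9, 28), (Alpha, 3, 26, 9, 39), (Alpha, 3, 26, 9, 6), (Alpha, 3, 26, 9, 8), (Argo, 14, 35, 8, 16), (Argo, 14, 35, 8, 24), (Helix, 25, 8, 8, 16), (Helix, 25, 8, 8, 24), (Nova, 36, 20, 4, 16), (Nova, 36, 20, 4, 22), (Omega, 29, 40, 4, 16), (Omega, 29, 40, 4, 22)}.
Joining (Enroll ⨝ Student) and Course on title yields {(Alpha, 12, 15, 8, 16, B, bio), (Alpha, 12, 15, 8, 16, B, x1), (Alpha, 12, 15, 8, 16, F, bio), (Alpha, 12, 15, 8, 24, B, bio), (Alpha, 12, 15, 8, 24, B, x1), (Alpha, 12, 15, 8, 24, F, bio), (Alpha, 16, 26, 8, 16, B, bio), (Alpha, 16, 26, 8, 16, B, x1), (Alpha, 16, 26, 8, 16, F, bio), (Alpha, 16, 26, 8, 24, B, bio), (Alpha, 16, 26, 8, 24, B, x1), (Alpha, 16, 26, 8, 24, F, bio), (Alpha, 22, 21, 9, 21, B, bio), (Alpha, 22, 21, 9, 21, B, x1), (Alpha, 22, 21, 9, 21, F, bio), (Alpha, 22, 21, 9, 28, B, bio), (Alpha, 22, 21, 9, 28, B, x1), (Alpha, 22, 21, 9, 28, F, bio), (Alpha, 22, 21, 9, 39, B, bio), (Alpha, 22, 21, 9, 39, B, x1), (Alpha, 22, 21, 9, 39, F, bio), (Alpha, 22, 21, 9, 6, B, bio), (Alpha, 22, 21, 9, 6, B, x1), (Alpha, 22, 21, 9, 6, F, bio), (Alpha, 22, 21, 9, 8, B, bio), (Alpha, 22, 21, 9, 8, B, x1), (Alpha, 22, 21, 9, 8, F, bio), (Alpha, 3, 26, 9, 21, B, bio), (Alpha, 3, 26, 9, 21, B, x1), (Alpha, 3, 26, 9, 21, F, bio), (Alpha, 3, 26, 9, 28, B, bio), (Alpha, 3, 26, 9, 28, B, x1), (Alpha, 3, 26, 9, 28, F, bio), (Alpha, 3, 26, 9, 39, B, bio), (Alpha, 3, 26, 9, 39, B, x1), (Alpha, 3, 26, 9, 39, F, bio), (Alpha, 3, 26, 9, 6, B, bio), (Alpha, 3, 26, 9, 6, B, x1), (Alpha, 3, 26, 9, 6, F, bio), (Alpha, 3, 26, 9, 8, B, bio), (Alpha, 3, 26, 9, 8, B, x1), (Alpha, 3, 26, 9, 8, F, bio), (Helix, 25, 8, 8, 16, D, bio), (Helix, 25, 8, 8, 16, D, p2), (Helix, 25, 8, 8, 24, D, bio), (Helix, 25, 8, 8, 24, D, p2), (Omega, 29, 40, 4, 16, B, rd), (Omega, 29, 40, 4, 16, F, fin), (Omega, 29, 40, 4, 22, B, rd), (Omega, 29, 40, 4, 22, F, fin)}.
Apply σ_{sid ≥ room}; surviving tuples: {(Alpha, 12, 15, 8, 16, B, bio), (Alpha, 12, 15, 8, 16, B, x1), (Alpha, 12, 15, 8, 16, F, bio), (Alpha, 12, 15, 8, 24, B, bio), (Alpha, 12, 15, 8, 24, B, x1), (Alpha, 12, 15, 8, 24, F, bio), (Alpha, 22, 21, 9, 21, B, bio), (Alpha, 22, 21, 9, 21, B, x1), (Alpha, 22, 21, 9, 21, F, bio), (Alpha, 22, 21, 9, 28, B, bio), (Alpha, 22, 21, 9, 28, B, x1), (Alpha, 22, 21, 9, 28, F, bio), (Alpha, 22, 21, 9, 39, B, bio), (Alpha, 22, 21, 9, 39, B, x1), (Alpha, 22, 21, 9, 39, F, bio), (Alpha, 3, 26, 9, 28, B, bio), (Alpha, 3, 26, 9, 28, B, x1), (Alpha, 3, 26, 9, 28, F, bio), (Alpha, 3, 26, 9, 39, B, bio), (Alpha, 3, 26, 9, 39, B, x1), (Alpha, 3, 26, 9, 39, F, bio), (Helix, 25, 8, 8, 16, D, bio), (Helix, 25, 8, 8, 16, D, p2), (Helix, 25, 8, 8, 24, D, bio), (Helix, 25, 8, 8, 24, D, p2)}
Keep only column(s) cid, title (21 duplicate(s) eliminated): {(bio, Alpha), (bio, Helix), (p2, Helix), (x1, Alpha)}

{(bio, Alpha), (bio, Helix), (p2, Helix), (x1, Alpha)}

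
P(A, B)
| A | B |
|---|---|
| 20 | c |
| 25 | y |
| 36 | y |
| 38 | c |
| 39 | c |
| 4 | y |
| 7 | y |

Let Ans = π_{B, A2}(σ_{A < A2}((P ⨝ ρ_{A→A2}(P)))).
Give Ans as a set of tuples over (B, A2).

{(c, 38), (c, 39), (y, 25), (y, 36), (y, 7)}

ρ[A→A2]: schema becomes (A2, B); tuples unchanged.
Joining P and ρ_{A→A2}(P) on B yields {(20, c, 20), (20, c, 38), (20, c, 39), (25, y, 25), (25, y, 36), (25, y, 4), (25, y, 7), (36, y, 25), (36, y, 36), (36, y, 4), (36, y, 7), (38, c, 20), (38, c, 38), (38, c, 39), (39, c, 20), (39, c, 38), (39, c, 39), (4, y, 25), (4, y, 36), (4, y, 4), (4, y, 7), (7, y, 25), (7, y, 36), (7, y, 4), (7, y, 7)}.
Apply σ_{A < A2}; surviving tuples: {(20, c, 38), (20, c, 39), (25, y, 36), (38, c, 39), (4, y, 25), (4, y, 36), (4, y, 7), (7, y, 25), (7, y, 36)}
Keep only column(s) B, A2 (4 duplicate(s) eliminated): {(c, 38), (c, 39), (y, 25), (y, 36), (y, 7)}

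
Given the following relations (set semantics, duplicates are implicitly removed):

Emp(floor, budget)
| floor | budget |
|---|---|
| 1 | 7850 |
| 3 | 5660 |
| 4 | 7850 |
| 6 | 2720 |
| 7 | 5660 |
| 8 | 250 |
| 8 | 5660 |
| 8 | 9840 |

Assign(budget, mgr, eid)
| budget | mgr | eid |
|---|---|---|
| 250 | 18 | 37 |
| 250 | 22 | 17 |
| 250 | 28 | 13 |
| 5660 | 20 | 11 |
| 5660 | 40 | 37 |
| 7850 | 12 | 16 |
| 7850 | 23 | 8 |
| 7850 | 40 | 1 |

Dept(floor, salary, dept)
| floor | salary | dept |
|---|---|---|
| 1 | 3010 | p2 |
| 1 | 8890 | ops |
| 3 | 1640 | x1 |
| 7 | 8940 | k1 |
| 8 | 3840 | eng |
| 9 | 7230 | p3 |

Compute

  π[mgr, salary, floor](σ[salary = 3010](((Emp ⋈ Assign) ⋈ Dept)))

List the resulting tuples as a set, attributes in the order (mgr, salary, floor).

{(12, 3010, 1), (23, 3010, 1), (40, 3010, 1)}

Joining Emp and Assign on budget yields {(1, 7850, 12, 16), (1, 7850, 23, 8), (1, 7850, 40, 1), (3, 5660, 20, 11), (3, 5660, 40, 37), (4, 7850, 12, 16), (4, 7850, 23, 8), (4, 7850, 40, 1), (7, 5660, 20, 11), (7, 5660, 40, 37), (8, 250, 18, 37), (8, 250, 22, 17), (8, 250, 28, 13), (8, 5660, 20, 11), (8, 5660, 40, 37)}.
Joining (Emp ⋈ Assign) and Dept on floor yields {(1, 7850, 12, 16, 3010, p2), (1, 7850, 12, 16, 8890, ops), (1, 7850, 23, 8, 3010, p2), (1, 7850, 23, 8, 8890, ops), (1, 7850, 40, 1, 3010, p2), (1, 7850, 40, 1, 8890, ops), (3, 5660, 20, 11, 1640, x1), (3, 5660, 40, 37, 1640, x1), (7, 5660, 20, 11, 8940, k1), (7, 5660, 40, 37, 8940, k1), (8, 250, 18, 37, 3840, eng), (8, 250, 22, 17, 3840, eng), (8, 250, 28, 13, 3840, eng), (8, 5660, 20, 11, 3840, eng), (8, 5660, 40, 37, 3840, eng)}.
Selection salary = 3010: {(1, 7850, 12, 16, 3010, p2), (1, 7850, 23, 8, 3010, p2), (1, 7850, 40, 1, 3010, p2)}
Projecting to mgr, salary, floor: {(12, 3010, 1), (23, 3010, 1), (40, 3010, 1)}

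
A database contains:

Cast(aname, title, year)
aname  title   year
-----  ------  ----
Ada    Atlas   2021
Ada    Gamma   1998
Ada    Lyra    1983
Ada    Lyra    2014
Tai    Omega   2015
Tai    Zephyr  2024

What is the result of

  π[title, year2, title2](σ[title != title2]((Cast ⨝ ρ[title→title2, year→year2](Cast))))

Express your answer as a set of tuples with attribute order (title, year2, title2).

ρ[title→title2, year→year2]: schema becomes (aname, title2, year2); tuples unchanged.
Joining Cast and ρ[title→title2, year→year2](Cast) on aname yields {(Ada, Atlas, 2021, Atlas, 2021), (Ada, Atlas, 2021, Gamma, 1998), (Ada, Atlas, 2021, Lyra, 1983), (Ada, Atlas, 2021, Lyra, 2014), (Ada, Gamma, 1998, Atlas, 2021), (Ada, Gamma, 1998, Gamma, 1998), (Ada, Gamma, 1998, Lyra, 1983), (Ada, Gamma, 1998, Lyra, 2014), (Ada, Lyra, 1983, Atlas, 2021), (Ada, Lyra, 1983, Gamma, 1998), (Ada, Lyra, 1983, Lyra, 1983), (Ada, Lyra, 1983, Lyra, 2014), (Ada, Lyra, 2014, Atlas, 2021), (Ada, Lyra, 2014, Gamma, 1998), (Ada, Lyra, 2014, Lyra, 1983), (Ada, Lyra, 2014, Lyra, 2014), (Tai, Omega, 2015, Omega, 2015), (Tai, Omega, 2015, Zephyr, 2024), (Tai, Zephyr, 2024, Omega, 2015), (Tai, Zephyr, 2024, Zephyr, 2024)}.
Selection title != title2: {(Ada, Atlas, 2021, Gamma, 1998), (Ada, Atlas, 2021, Lyra, 1983), (Ada, Atlas, 2021, Lyra, 2014), (Ada, Gamma, 1998, Atlas, 2021), (Ada, Gamma, 1998, Lyra, 1983), (Ada, Gamma, 1998, Lyra, 2014), (Ada, Lyra, 1983, Atlas, 2021), (Ada, Lyra, 1983, Gamma, 1998), (Ada, Lyra, 2014, Atlas, 2021), (Ada, Lyra, 2014, Gamma, 1998), (Tai, Omega, 2015, Zephyr, 2024), (Tai, Zephyr, 2024, Omega, 2015)}
Keep only column(s) title, year2, title2 (2 duplicate(s) eliminated): {(Atlas, 1983, Lyra), (Atlas, 1998, Gamma), (Atlas, 2014, Lyra), (Gamma, 1983, Lyra), (Gamma, 2014, Lyra), (Gamma, 2021, Atlas), (Lyra, 1998, Gamma), (Lyra, 2021, Atlas), (Omega, 2024, Zephyr), (Zephyr, 2015, Omega)}

{(Atlas, 1983, Lyra), (Atlas, 1998, Gamma), (Atlas, 2014, Lyra), (Gamma, 1983, Lyra), (Gamma, 2014, Lyra), (Gamma, 2021, Atlas), (Lyra, 1998, Gamma), (Lyra, 2021, Atlas), (Omega, 2024, Zephyr), (Zephyr, 2015, Omega)}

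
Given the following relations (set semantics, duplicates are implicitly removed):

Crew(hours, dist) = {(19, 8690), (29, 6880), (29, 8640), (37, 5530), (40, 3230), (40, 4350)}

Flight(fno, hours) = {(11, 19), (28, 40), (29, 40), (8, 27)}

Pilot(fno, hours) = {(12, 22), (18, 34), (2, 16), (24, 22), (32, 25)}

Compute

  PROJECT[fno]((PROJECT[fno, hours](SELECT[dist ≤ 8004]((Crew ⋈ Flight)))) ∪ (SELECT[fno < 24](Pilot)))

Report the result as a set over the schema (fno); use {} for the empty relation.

Crew ⋈ Flight (natural join on hours): {(19, 8690, 11), (40, 3230, 28), (40, 3230, 29), (40, 4350, 28), (40, 4350, 29)}
Apply σ_{dist ≤ 8004}; surviving tuples: {(40, 3230, 28), (40, 3230, 29), (40, 4350, 28), (40, 4350, 29)}
Projecting to fno, hours (2 duplicate(s) eliminated): {(28, 40), (29, 40)}
Apply σ_{fno < 24}; surviving tuples: {(12, 22), (18, 34), (2, 16)}
Set union of the two operands is {(12, 22), (18, 34), (2, 16), (28, 40), (29, 40)}.
Projecting to fno: {12, 18, 2, 28, 29}

{12, 18, 2, 28, 29}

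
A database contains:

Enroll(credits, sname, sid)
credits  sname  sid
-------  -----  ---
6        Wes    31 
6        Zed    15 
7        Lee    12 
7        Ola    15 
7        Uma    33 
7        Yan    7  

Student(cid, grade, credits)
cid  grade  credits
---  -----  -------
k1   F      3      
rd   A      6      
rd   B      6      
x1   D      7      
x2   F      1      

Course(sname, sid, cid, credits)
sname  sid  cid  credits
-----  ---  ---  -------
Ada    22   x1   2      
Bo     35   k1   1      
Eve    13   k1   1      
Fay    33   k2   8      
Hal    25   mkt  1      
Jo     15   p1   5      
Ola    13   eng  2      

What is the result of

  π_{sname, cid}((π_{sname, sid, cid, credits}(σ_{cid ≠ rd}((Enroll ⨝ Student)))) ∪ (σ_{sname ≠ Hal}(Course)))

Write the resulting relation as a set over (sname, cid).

{(Ada, x1), (Bo, k1), (Eve, k1), (Fay, k2), (Jo, p1), (Lee, x1), (Ola, eng), (Ola, x1), (Uma, x1), (Yan, x1)}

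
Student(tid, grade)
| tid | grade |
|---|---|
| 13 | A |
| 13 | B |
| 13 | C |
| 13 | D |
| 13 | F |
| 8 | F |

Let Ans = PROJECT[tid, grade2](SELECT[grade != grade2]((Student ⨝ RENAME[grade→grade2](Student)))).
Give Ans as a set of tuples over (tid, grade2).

{(13, A), (13, B), (13, C), (13, D), (13, F)}

ρ[grade→grade2]: schema becomes (tid, grade2); tuples unchanged.
Natural join on tid: {(13, A, A), (13, A, B), (13, A, C), (13, A, D), (13, A, F), (13, B, A), (13, B, B), (13, B, C), (13, B, D), (13, B, F), (13, C, A), (13, C, B), (13, C, C), (13, C, D), (13, C, F), (13, D, A), (13, D, B), (13, D, C), (13, D, D), (13, D, F), (13, F, A), (13, F, B), (13, F, C), (13, F, D), (13, F, F), (8, F, F)}
σ[grade != grade2]: keep tuples satisfying grade != grade2 → {(13, A, B), (13, A, C), (13, A, D), (13, A, F), (13, B, A), (13, B, C), (13, B, D), (13, B, F), (13, C, A), (13, C, B), (13, C, D), (13, C, F), (13, D, A), (13, D, B), (13, D, C), (13, D, F), (13, F, A), (13, F, B), (13, F, C), (13, F, D)}
Keep only column(s) tid, grade2 (15 duplicate(s) eliminated): {(13, A), (13, B), (13, C), (13, D), (13, F)}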